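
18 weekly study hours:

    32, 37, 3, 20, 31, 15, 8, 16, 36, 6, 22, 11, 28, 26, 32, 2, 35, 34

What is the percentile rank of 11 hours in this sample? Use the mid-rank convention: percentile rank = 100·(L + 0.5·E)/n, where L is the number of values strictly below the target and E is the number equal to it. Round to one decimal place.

Sorted: 2, 3, 6, 8, 11, 15, 16, 20, 22, 26, 28, 31, 32, 32, 34, 35, 36, 37.
Count below 11: L = 4; count equal: E = 1; n = 18.
Percentile rank = 100·(4 + 0.5·1)/18 = 100·4.5/18 = 25.

25.0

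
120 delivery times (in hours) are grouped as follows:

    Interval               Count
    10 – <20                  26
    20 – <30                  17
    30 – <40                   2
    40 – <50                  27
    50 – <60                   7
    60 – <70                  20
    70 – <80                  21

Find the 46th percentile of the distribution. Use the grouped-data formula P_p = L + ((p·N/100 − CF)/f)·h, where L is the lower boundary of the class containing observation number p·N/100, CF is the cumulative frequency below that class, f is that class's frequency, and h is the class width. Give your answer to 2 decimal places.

N = 120; target position k = 46/100 · 120 = 55.2.
Cumulative frequencies: 26, 43, 45, 72, 79, 99, 120.
Observation 55.2 falls in the class 40 – <50.
L = 40, CF = 45, f = 27, h = 10.
P46 = 40 + ((55.2 − 45)/27)·10 = 40 + 3.77778 = 43.7778.

43.78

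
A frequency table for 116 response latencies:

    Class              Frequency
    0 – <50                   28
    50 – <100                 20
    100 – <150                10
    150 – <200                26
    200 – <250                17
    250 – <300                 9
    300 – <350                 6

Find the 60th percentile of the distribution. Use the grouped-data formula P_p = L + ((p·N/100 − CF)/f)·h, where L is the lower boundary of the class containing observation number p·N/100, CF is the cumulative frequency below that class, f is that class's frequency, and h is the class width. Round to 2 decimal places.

172.31

N = 116; target position k = 60/100 · 116 = 69.6.
Cumulative frequencies: 28, 48, 58, 84, 101, 110, 116.
Observation 69.6 falls in the class 150 – <200.
L = 150, CF = 58, f = 26, h = 50.
P60 = 150 + ((69.6 − 58)/26)·50 = 150 + 22.3077 = 172.308.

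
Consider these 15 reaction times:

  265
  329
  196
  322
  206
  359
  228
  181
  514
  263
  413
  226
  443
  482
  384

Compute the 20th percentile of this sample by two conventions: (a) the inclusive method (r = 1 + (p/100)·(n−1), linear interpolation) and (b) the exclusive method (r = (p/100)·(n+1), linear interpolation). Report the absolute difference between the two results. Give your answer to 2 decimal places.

Sorted: 181, 196, 206, 226, 228, 263, 265, 322, 329, 359, 384, 413, 443, 482, 514.
n = 15.
(a) r = 3.8; between ranks 3 (206) and 4 (226): 222.
(b) r = 3.2; between ranks 3 (206) and 4 (226): 210.
|222 − 210| = 12.

12.00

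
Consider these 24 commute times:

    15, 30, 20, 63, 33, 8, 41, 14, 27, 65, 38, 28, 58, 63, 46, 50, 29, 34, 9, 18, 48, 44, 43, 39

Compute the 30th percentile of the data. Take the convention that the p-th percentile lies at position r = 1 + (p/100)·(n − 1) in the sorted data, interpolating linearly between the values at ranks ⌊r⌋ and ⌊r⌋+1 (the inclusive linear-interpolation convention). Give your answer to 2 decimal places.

Sorted: 8, 9, 14, 15, 18, 20, 27, 28, 29, 30, 33, 34, 38, 39, 41, 43, 44, 46, 48, 50, 58, 63, 63, 65.
n = 24.
r = 1 + (30/100)·(24 − 1) = 1 + 6.9 = 7.9.
Rank 7 is 27 and rank 8 is 28.
Interpolate: 27 + 0.9·(28 − 27) = 27 + 0.9·1 = 27.9.

27.90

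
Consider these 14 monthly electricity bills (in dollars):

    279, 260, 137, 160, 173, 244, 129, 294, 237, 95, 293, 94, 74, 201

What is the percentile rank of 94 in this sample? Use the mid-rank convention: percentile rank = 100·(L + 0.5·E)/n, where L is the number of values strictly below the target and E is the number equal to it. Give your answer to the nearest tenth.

10.7

Sorted: 74, 94, 95, 129, 137, 160, 173, 201, 237, 244, 260, 279, 293, 294.
Count below 94: L = 1; count equal: E = 1; n = 14.
Percentile rank = 100·(1 + 0.5·1)/14 = 100·1.5/14 = 10.71.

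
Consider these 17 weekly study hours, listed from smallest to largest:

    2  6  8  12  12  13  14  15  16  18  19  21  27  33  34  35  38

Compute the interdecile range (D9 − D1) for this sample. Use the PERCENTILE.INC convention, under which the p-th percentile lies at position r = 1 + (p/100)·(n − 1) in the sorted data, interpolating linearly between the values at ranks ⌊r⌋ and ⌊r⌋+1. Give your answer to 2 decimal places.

n = 17.
P10: r = 2.6; ranks 2–3 are 6, 8; interpolating gives 7.2.
P90: r = 15.4; ranks 15–16 are 34, 35; interpolating gives 34.4.
Difference: 34.4 − 7.2 = 27.2.

27.20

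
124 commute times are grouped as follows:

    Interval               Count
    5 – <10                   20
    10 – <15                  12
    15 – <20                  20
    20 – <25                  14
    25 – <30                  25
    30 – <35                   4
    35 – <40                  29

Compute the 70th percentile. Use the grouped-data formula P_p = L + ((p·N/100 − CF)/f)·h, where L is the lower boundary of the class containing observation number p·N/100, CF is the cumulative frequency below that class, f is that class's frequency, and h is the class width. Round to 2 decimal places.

N = 124; target position k = 70/100 · 124 = 86.8.
Cumulative frequencies: 20, 32, 52, 66, 91, 95, 124.
Observation 86.8 falls in the class 25 – <30.
L = 25, CF = 66, f = 25, h = 5.
P70 = 25 + ((86.8 − 66)/25)·5 = 25 + 4.16 = 29.16.

29.16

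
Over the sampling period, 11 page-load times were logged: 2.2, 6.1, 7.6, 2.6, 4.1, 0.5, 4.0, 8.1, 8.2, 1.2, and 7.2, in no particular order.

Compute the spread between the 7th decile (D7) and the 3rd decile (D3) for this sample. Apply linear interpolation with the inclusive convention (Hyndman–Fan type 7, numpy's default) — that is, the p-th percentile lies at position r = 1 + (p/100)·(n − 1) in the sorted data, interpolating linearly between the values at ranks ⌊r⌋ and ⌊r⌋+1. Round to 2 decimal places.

Sorted: 0.5, 1.2, 2.2, 2.6, 4.0, 4.1, 6.1, 7.2, 7.6, 8.1, 8.2.
n = 11.
P30: r = 4 (integer) → 2.6.
P70: r = 8 (integer) → 7.2.
Difference: 7.2 − 2.6 = 4.6.

4.60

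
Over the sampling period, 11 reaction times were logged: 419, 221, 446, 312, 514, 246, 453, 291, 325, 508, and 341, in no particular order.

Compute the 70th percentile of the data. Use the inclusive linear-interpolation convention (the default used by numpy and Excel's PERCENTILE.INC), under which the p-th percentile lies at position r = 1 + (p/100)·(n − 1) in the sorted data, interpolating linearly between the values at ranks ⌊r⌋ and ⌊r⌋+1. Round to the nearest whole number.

Sorted: 221, 246, 291, 312, 325, 341, 419, 446, 453, 508, 514.
n = 11.
r = 1 + (70/100)·(11 − 1) = 1 + 7 = 8.
r is an integer, so P70 is the value at rank 8: 446.

446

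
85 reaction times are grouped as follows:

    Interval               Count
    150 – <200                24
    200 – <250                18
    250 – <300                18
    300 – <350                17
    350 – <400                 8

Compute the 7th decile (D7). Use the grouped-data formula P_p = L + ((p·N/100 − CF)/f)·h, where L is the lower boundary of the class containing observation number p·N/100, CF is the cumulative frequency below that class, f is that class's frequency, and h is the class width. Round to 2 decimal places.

N = 85; target position k = 70/100 · 85 = 59.5.
Cumulative frequencies: 24, 42, 60, 77, 85.
Observation 59.5 falls in the class 250 – <300.
L = 250, CF = 42, f = 18, h = 50.
P70 = 250 + ((59.5 − 42)/18)·50 = 250 + 48.6111 = 298.611.

298.61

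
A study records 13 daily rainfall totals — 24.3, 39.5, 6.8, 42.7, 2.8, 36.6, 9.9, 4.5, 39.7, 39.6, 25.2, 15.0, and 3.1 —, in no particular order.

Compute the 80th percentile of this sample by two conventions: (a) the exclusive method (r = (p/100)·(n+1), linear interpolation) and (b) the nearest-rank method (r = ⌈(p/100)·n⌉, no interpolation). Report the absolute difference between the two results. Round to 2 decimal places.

Sorted: 2.8, 3.1, 4.5, 6.8, 9.9, 15.0, 24.3, 25.2, 36.6, 39.5, 39.6, 39.7, 42.7.
n = 13.
(a) r = 11.2; between ranks 11 (39.6) and 12 (39.7): 39.62.
(b) the nearest-rank method: rank 11 → 39.6.
|39.62 − 39.6| = 0.02.

0.02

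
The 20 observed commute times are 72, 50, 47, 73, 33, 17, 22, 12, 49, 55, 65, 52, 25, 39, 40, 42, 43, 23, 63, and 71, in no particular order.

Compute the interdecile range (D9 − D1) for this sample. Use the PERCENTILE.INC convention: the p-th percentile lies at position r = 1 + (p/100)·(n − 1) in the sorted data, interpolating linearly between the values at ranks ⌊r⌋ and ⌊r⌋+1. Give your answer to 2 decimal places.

Sorted: 12, 17, 22, 23, 25, 33, 39, 40, 42, 43, 47, 49, 50, 52, 55, 63, 65, 71, 72, 73.
n = 20.
P10: r = 2.9; ranks 2–3 are 17, 22; interpolating gives 21.5.
P90: r = 18.1; ranks 18–19 are 71, 72; interpolating gives 71.1.
Difference: 71.1 − 21.5 = 49.6.

49.60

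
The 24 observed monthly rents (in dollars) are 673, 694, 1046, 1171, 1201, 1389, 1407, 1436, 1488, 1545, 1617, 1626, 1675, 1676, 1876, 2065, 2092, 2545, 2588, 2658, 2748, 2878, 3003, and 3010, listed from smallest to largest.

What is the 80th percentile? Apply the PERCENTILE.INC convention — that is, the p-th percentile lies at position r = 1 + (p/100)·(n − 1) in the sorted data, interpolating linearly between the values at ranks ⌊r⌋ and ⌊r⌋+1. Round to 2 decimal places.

2616.00

n = 24.
r = 1 + (80/100)·(24 − 1) = 1 + 18.4 = 19.4.
Rank 19 is 2588 and rank 20 is 2658.
Interpolate: 2588 + 0.4·(2658 − 2588) = 2588 + 0.4·70 = 2616.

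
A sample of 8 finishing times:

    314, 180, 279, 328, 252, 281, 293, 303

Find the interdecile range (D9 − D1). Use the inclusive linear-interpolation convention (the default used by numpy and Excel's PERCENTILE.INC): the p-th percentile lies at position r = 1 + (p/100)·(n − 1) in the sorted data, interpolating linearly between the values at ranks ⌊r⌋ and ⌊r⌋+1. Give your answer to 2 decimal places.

Sorted: 180, 252, 279, 281, 293, 303, 314, 328.
n = 8.
P10: r = 1.7; ranks 1–2 are 180, 252; interpolating gives 230.4.
P90: r = 7.3; ranks 7–8 are 314, 328; interpolating gives 318.2.
Difference: 318.2 − 230.4 = 87.8.

87.80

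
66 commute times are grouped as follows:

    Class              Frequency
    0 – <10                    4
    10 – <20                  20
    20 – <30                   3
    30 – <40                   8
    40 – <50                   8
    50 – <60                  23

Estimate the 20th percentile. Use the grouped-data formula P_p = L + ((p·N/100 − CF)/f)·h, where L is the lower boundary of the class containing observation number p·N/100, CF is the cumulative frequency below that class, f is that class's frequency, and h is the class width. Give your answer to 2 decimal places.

14.60

N = 66; target position k = 20/100 · 66 = 13.2.
Cumulative frequencies: 4, 24, 27, 35, 43, 66.
Observation 13.2 falls in the class 10 – <20.
L = 10, CF = 4, f = 20, h = 10.
P20 = 10 + ((13.2 − 4)/20)·10 = 10 + 4.6 = 14.6.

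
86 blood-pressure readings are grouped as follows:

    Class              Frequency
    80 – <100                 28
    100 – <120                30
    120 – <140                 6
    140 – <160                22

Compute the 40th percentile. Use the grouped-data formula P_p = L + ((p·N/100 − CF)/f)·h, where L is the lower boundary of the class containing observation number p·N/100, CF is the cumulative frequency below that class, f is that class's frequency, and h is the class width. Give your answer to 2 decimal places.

N = 86; target position k = 40/100 · 86 = 34.4.
Cumulative frequencies: 28, 58, 64, 86.
Observation 34.4 falls in the class 100 – <120.
L = 100, CF = 28, f = 30, h = 20.
P40 = 100 + ((34.4 − 28)/30)·20 = 100 + 4.26667 = 104.267.

104.27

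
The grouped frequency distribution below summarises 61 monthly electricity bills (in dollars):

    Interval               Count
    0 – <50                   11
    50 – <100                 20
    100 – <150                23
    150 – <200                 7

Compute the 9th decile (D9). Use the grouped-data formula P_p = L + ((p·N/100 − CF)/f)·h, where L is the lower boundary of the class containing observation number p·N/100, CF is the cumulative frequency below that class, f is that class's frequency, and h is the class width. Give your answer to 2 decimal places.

N = 61; target position k = 90/100 · 61 = 54.9.
Cumulative frequencies: 11, 31, 54, 61.
Observation 54.9 falls in the class 150 – <200.
L = 150, CF = 54, f = 7, h = 50.
P90 = 150 + ((54.9 − 54)/7)·50 = 150 + 6.42857 = 156.429.

156.43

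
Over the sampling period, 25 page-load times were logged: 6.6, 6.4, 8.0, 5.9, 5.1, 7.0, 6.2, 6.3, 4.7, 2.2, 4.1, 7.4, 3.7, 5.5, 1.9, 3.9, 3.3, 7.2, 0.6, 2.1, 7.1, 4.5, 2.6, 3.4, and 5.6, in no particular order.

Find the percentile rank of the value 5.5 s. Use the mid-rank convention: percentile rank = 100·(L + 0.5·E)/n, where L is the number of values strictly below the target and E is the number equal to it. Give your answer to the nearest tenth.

54.0

Sorted: 0.6, 1.9, 2.1, 2.2, 2.6, 3.3, 3.4, 3.7, 3.9, 4.1, 4.5, 4.7, 5.1, 5.5, 5.6, 5.9, 6.2, 6.3, 6.4, 6.6, 7.0, 7.1, 7.2, 7.4, 8.0.
Count below 5.5: L = 13; count equal: E = 1; n = 25.
Percentile rank = 100·(13 + 0.5·1)/25 = 100·13.5/25 = 54.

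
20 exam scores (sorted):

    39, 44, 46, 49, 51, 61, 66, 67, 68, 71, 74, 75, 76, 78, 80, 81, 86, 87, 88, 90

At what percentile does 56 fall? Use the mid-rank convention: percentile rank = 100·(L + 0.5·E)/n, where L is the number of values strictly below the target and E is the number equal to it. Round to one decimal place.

Count below 56: L = 5; count equal: E = 0; n = 20.
Percentile rank = 100·(5 + 0.5·0)/20 = 100·5/20 = 25.

25.0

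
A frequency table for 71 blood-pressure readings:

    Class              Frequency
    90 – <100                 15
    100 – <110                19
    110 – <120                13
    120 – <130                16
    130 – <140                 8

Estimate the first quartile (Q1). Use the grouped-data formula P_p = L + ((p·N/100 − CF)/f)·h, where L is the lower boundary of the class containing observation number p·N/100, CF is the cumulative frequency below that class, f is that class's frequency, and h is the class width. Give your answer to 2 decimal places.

101.45

N = 71; target position k = 25/100 · 71 = 17.75.
Cumulative frequencies: 15, 34, 47, 63, 71.
Observation 17.75 falls in the class 100 – <110.
L = 100, CF = 15, f = 19, h = 10.
P25 = 100 + ((17.75 − 15)/19)·10 = 100 + 1.44737 = 101.447.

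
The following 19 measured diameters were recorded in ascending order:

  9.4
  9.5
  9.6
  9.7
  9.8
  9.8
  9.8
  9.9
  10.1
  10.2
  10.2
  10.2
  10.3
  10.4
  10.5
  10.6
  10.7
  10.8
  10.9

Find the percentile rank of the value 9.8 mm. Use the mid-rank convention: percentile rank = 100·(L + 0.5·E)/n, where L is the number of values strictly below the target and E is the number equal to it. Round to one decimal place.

28.9

Count below 9.8: L = 4; count equal: E = 3; n = 19.
Percentile rank = 100·(4 + 0.5·3)/19 = 100·5.5/19 = 28.95.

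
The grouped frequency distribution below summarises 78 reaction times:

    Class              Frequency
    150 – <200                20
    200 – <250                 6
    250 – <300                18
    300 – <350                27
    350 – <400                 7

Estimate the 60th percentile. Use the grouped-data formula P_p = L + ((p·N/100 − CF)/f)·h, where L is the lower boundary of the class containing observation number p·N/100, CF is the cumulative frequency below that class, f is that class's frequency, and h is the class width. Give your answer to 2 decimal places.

N = 78; target position k = 60/100 · 78 = 46.8.
Cumulative frequencies: 20, 26, 44, 71, 78.
Observation 46.8 falls in the class 300 – <350.
L = 300, CF = 44, f = 27, h = 50.
P60 = 300 + ((46.8 − 44)/27)·50 = 300 + 5.18519 = 305.185.

305.19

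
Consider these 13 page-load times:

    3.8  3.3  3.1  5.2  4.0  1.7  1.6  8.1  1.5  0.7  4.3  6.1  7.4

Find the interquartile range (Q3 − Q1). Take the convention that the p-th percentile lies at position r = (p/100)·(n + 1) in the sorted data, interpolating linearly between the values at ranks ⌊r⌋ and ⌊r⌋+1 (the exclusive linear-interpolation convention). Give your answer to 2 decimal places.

Sorted: 0.7, 1.5, 1.6, 1.7, 3.1, 3.3, 3.8, 4.0, 4.3, 5.2, 6.1, 7.4, 8.1.
n = 13.
P25: r = 3.5; ranks 3–4 are 1.6, 1.7; interpolating gives 1.65.
P75: r = 10.5; ranks 10–11 are 5.2, 6.1; interpolating gives 5.65.
Difference: 5.65 − 1.65 = 4.

4.00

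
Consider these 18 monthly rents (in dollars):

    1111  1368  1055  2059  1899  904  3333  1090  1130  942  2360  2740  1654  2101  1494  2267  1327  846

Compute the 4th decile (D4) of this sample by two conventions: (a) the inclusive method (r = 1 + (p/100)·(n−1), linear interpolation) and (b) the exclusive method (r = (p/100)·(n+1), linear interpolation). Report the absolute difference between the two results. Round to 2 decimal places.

39.40

Sorted: 846, 904, 942, 1055, 1090, 1111, 1130, 1327, 1368, 1494, 1654, 1899, 2059, 2101, 2267, 2360, 2740, 3333.
n = 18.
(a) r = 7.8; between ranks 7 (1130) and 8 (1327): 1287.6.
(b) r = 7.6; between ranks 7 (1130) and 8 (1327): 1248.2.
|1287.6 − 1248.2| = 39.4.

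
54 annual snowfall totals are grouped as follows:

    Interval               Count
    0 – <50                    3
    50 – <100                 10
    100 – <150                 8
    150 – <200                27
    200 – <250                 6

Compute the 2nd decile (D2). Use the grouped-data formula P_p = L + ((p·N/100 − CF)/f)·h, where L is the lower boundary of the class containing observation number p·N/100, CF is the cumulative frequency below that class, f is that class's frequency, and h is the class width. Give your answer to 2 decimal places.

89.00

N = 54; target position k = 20/100 · 54 = 10.8.
Cumulative frequencies: 3, 13, 21, 48, 54.
Observation 10.8 falls in the class 50 – <100.
L = 50, CF = 3, f = 10, h = 50.
P20 = 50 + ((10.8 − 3)/10)·50 = 50 + 39 = 89.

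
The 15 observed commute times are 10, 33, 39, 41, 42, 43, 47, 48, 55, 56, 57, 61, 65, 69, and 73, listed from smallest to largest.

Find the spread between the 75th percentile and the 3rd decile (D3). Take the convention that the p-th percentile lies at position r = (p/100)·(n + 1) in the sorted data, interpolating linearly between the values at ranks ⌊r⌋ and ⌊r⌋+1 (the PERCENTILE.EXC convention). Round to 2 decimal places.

19.20

n = 15.
P30: r = 4.8; ranks 4–5 are 41, 42; interpolating gives 41.8.
P75: r = 12 (integer) → 61.
Difference: 61 − 41.8 = 19.2.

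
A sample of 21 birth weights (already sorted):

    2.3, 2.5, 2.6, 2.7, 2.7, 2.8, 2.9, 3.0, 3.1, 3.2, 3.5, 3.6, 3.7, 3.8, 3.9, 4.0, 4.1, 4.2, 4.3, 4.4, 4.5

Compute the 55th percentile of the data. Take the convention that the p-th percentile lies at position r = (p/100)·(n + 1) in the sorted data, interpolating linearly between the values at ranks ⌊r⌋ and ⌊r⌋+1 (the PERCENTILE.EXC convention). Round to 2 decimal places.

n = 21.
r = (55/100)·(21 + 1) = 12.1.
Rank 12 is 3.6 and rank 13 is 3.7.
Interpolate: 3.6 + 0.1·(3.7 − 3.6) = 3.6 + 0.1·0.1 = 3.61.

3.61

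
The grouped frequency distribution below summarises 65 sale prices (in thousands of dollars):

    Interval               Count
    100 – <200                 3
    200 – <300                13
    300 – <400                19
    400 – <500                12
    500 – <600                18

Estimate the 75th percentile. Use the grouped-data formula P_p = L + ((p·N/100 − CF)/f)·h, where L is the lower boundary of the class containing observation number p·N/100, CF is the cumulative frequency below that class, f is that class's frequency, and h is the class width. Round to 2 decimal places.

N = 65; target position k = 75/100 · 65 = 48.75.
Cumulative frequencies: 3, 16, 35, 47, 65.
Observation 48.75 falls in the class 500 – <600.
L = 500, CF = 47, f = 18, h = 100.
P75 = 500 + ((48.75 − 47)/18)·100 = 500 + 9.72222 = 509.722.

509.72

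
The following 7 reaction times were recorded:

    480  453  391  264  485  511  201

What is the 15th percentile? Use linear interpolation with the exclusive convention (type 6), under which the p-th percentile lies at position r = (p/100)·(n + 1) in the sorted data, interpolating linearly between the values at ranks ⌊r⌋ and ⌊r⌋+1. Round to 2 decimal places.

Sorted: 201, 264, 391, 453, 480, 485, 511.
n = 7.
r = (15/100)·(7 + 1) = 1.2.
Rank 1 is 201 and rank 2 is 264.
Interpolate: 201 + 0.2·(264 − 201) = 201 + 0.2·63 = 213.6.

213.60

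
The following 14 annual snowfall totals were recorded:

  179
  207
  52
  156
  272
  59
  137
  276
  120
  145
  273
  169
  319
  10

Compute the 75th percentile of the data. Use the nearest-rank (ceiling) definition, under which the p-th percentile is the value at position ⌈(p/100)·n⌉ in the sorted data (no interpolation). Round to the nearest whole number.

272

Sorted: 10, 52, 59, 120, 137, 145, 156, 169, 179, 207, 272, 273, 276, 319.
n = 14.
Position = ⌈75/100 · 14⌉ = ⌈10.5⌉ = 11.
The value at rank 11 is 272.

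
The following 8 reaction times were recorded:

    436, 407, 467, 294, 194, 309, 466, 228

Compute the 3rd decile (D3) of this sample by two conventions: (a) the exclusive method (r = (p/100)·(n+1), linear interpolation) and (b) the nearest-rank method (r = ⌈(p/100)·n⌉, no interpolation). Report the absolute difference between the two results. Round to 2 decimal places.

Sorted: 194, 228, 294, 309, 407, 436, 466, 467.
n = 8.
(a) r = 2.7; between ranks 2 (228) and 3 (294): 274.2.
(b) the nearest-rank method: rank 3 → 294.
|274.2 − 294| = 19.8.

19.80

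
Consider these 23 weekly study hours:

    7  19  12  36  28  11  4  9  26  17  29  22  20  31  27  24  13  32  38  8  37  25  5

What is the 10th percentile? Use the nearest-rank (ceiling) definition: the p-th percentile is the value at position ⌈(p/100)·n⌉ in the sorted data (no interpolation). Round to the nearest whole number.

Sorted: 4, 5, 7, 8, 9, 11, 12, 13, 17, 19, 20, 22, 24, 25, 26, 27, 28, 29, 31, 32, 36, 37, 38.
n = 23.
Position = ⌈10/100 · 23⌉ = ⌈2.3⌉ = 3.
The value at rank 3 is 7.

7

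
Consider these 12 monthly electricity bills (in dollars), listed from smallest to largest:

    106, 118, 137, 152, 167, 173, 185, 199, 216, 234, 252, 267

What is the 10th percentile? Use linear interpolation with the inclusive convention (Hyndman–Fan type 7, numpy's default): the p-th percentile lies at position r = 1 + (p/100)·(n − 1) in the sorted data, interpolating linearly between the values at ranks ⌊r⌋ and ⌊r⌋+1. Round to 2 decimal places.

119.90

n = 12.
r = 1 + (10/100)·(12 − 1) = 1 + 1.1 = 2.1.
Rank 2 is 118 and rank 3 is 137.
Interpolate: 118 + 0.1·(137 − 118) = 118 + 0.1·19 = 119.9.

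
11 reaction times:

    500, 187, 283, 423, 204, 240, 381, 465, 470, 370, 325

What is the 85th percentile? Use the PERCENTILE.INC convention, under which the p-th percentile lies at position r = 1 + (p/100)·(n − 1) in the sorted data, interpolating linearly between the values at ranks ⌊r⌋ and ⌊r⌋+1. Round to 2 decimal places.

Sorted: 187, 204, 240, 283, 325, 370, 381, 423, 465, 470, 500.
n = 11.
r = 1 + (85/100)·(11 − 1) = 1 + 8.5 = 9.5.
Rank 9 is 465 and rank 10 is 470.
Interpolate: 465 + 0.5·(470 − 465) = 465 + 0.5·5 = 467.5.

467.50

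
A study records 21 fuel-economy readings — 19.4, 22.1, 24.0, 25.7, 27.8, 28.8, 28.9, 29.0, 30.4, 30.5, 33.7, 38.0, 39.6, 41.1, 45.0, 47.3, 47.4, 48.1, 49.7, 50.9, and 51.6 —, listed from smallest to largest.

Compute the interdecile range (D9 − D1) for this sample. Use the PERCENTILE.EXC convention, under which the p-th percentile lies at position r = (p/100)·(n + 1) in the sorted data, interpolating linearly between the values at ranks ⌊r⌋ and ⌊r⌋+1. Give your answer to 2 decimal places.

n = 21.
P10: r = 2.2; ranks 2–3 are 22.1, 24.0; interpolating gives 22.48.
P90: r = 19.8; ranks 19–20 are 49.7, 50.9; interpolating gives 50.66.
Difference: 50.66 − 22.48 = 28.18.

28.18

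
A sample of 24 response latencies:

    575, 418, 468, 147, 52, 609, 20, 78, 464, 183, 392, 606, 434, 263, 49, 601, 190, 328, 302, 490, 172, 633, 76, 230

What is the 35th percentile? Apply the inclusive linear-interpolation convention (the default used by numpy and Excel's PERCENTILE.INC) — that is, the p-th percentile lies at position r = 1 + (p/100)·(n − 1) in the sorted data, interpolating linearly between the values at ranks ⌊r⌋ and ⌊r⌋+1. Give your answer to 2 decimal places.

Sorted: 20, 49, 52, 76, 78, 147, 172, 183, 190, 230, 263, 302, 328, 392, 418, 434, 464, 468, 490, 575, 601, 606, 609, 633.
n = 24.
r = 1 + (35/100)·(24 − 1) = 1 + 8.05 = 9.05.
Rank 9 is 190 and rank 10 is 230.
Interpolate: 190 + 0.05·(230 − 190) = 190 + 0.05·40 = 192.

192.00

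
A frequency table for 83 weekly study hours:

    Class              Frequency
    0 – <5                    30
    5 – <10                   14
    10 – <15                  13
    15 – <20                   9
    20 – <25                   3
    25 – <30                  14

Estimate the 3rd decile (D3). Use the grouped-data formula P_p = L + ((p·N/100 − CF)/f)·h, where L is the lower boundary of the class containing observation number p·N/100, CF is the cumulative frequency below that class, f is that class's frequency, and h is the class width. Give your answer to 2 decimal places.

4.15

N = 83; target position k = 30/100 · 83 = 24.9.
Cumulative frequencies: 30, 44, 57, 66, 69, 83.
Observation 24.9 falls in the class 0 – <5.
L = 0, CF = 0, f = 30, h = 5.
P30 = 0 + ((24.9 − 0)/30)·5 = 0 + 4.15 = 4.15.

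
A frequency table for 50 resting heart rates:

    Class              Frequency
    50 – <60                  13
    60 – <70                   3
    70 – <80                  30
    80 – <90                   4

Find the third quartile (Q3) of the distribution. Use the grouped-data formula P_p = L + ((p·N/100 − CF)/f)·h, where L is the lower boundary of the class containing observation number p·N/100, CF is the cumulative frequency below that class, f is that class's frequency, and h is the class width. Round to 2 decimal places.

77.17

N = 50; target position k = 75/100 · 50 = 37.5.
Cumulative frequencies: 13, 16, 46, 50.
Observation 37.5 falls in the class 70 – <80.
L = 70, CF = 16, f = 30, h = 10.
P75 = 70 + ((37.5 − 16)/30)·10 = 70 + 7.16667 = 77.1667.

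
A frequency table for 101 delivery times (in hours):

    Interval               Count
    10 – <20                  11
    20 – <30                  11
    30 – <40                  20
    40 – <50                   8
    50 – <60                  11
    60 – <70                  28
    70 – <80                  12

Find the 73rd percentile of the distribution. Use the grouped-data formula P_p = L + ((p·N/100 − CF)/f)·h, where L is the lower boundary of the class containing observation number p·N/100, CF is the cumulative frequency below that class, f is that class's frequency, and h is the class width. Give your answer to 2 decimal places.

N = 101; target position k = 73/100 · 101 = 73.73.
Cumulative frequencies: 11, 22, 42, 50, 61, 89, 101.
Observation 73.73 falls in the class 60 – <70.
L = 60, CF = 61, f = 28, h = 10.
P73 = 60 + ((73.73 − 61)/28)·10 = 60 + 4.54643 = 64.5464.

64.55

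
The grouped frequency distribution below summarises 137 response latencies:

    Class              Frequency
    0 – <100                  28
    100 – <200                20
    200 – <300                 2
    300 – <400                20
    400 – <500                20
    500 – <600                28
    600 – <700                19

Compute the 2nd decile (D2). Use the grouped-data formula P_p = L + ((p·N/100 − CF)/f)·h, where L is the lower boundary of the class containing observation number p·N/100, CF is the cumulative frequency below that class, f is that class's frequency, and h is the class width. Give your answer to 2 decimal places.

N = 137; target position k = 20/100 · 137 = 27.4.
Cumulative frequencies: 28, 48, 50, 70, 90, 118, 137.
Observation 27.4 falls in the class 0 – <100.
L = 0, CF = 0, f = 28, h = 100.
P20 = 0 + ((27.4 − 0)/28)·100 = 0 + 97.8571 = 97.8571.

97.86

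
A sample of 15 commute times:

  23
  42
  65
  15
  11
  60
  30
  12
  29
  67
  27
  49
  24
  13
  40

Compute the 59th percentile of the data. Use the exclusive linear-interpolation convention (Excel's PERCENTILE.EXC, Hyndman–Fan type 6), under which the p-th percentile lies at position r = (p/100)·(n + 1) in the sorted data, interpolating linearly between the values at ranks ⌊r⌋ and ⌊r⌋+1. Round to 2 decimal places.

Sorted: 11, 12, 13, 15, 23, 24, 27, 29, 30, 40, 42, 49, 60, 65, 67.
n = 15.
r = (59/100)·(15 + 1) = 9.44.
Rank 9 is 30 and rank 10 is 40.
Interpolate: 30 + 0.44·(40 − 30) = 30 + 0.44·10 = 34.4.

34.40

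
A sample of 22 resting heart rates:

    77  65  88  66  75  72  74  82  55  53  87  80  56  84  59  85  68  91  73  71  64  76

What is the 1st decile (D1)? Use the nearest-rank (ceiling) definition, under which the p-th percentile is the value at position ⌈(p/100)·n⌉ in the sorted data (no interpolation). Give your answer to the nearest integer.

56

Sorted: 53, 55, 56, 59, 64, 65, 66, 68, 71, 72, 73, 74, 75, 76, 77, 80, 82, 84, 85, 87, 88, 91.
n = 22.
Position = ⌈10/100 · 22⌉ = ⌈2.2⌉ = 3.
The value at rank 3 is 56.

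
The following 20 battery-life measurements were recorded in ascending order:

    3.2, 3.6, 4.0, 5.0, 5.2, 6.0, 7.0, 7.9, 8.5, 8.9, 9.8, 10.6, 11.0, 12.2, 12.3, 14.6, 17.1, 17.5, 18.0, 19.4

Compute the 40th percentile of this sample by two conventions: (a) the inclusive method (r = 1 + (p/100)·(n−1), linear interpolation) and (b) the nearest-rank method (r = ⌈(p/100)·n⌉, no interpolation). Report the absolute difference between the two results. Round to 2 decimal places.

0.36

n = 20.
(a) r = 8.6; between ranks 8 (7.9) and 9 (8.5): 8.26.
(b) the nearest-rank method: rank 8 → 7.9.
|8.26 − 7.9| = 0.36.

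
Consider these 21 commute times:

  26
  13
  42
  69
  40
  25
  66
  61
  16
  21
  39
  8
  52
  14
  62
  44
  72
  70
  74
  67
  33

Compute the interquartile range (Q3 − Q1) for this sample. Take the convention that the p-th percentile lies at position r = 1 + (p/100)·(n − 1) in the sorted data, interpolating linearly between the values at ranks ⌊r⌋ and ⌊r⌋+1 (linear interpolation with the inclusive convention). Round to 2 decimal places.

41.00

Sorted: 8, 13, 14, 16, 21, 25, 26, 33, 39, 40, 42, 44, 52, 61, 62, 66, 67, 69, 70, 72, 74.
n = 21.
P25: r = 6 (integer) → 25.
P75: r = 16 (integer) → 66.
Difference: 66 − 25 = 41.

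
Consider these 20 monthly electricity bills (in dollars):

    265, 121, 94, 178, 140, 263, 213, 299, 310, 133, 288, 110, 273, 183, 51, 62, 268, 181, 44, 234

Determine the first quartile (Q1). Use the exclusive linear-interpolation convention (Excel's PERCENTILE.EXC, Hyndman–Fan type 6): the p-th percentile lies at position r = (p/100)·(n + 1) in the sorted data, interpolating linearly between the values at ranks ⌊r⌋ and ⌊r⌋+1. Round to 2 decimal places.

112.75

Sorted: 44, 51, 62, 94, 110, 121, 133, 140, 178, 181, 183, 213, 234, 263, 265, 268, 273, 288, 299, 310.
n = 20.
r = (25/100)·(20 + 1) = 5.25.
Rank 5 is 110 and rank 6 is 121.
Interpolate: 110 + 0.25·(121 − 110) = 110 + 0.25·11 = 112.75.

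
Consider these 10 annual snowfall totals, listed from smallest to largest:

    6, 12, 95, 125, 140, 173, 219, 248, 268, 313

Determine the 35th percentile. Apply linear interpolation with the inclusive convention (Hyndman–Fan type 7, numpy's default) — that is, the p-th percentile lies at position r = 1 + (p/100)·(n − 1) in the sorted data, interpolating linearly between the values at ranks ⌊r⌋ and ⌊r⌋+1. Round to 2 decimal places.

127.25

n = 10.
r = 1 + (35/100)·(10 − 1) = 1 + 3.15 = 4.15.
Rank 4 is 125 and rank 5 is 140.
Interpolate: 125 + 0.15·(140 − 125) = 125 + 0.15·15 = 127.25.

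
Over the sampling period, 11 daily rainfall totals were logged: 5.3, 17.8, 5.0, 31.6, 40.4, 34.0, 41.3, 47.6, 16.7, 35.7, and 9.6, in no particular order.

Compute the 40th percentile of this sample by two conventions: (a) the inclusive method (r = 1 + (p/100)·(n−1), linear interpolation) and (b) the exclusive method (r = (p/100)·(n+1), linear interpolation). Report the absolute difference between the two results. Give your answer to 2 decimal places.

0.22

Sorted: 5.0, 5.3, 9.6, 16.7, 17.8, 31.6, 34.0, 35.7, 40.4, 41.3, 47.6.
n = 11.
(a) r = 5 → value at rank 5 = 17.8.
(b) r = 4.8; between ranks 4 (16.7) and 5 (17.8): 17.58.
|17.8 − 17.58| = 0.22.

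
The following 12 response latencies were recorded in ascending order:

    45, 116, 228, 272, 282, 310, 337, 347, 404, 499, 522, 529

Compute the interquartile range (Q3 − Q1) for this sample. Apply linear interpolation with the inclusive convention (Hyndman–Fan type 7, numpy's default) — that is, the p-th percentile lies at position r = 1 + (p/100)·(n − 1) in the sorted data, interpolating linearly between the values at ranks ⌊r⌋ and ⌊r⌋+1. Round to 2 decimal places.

166.75

n = 12.
P25: r = 3.75; ranks 3–4 are 228, 272; interpolating gives 261.
P75: r = 9.25; ranks 9–10 are 404, 499; interpolating gives 427.75.
Difference: 427.75 − 261 = 166.75.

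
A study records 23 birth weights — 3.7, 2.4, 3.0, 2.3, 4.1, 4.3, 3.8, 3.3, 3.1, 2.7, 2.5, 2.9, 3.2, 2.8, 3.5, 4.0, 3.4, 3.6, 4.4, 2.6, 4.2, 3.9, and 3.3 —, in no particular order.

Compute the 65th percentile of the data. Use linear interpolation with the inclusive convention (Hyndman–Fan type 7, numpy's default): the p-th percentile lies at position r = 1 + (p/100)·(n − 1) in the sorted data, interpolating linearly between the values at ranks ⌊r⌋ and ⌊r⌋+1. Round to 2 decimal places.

Sorted: 2.3, 2.4, 2.5, 2.6, 2.7, 2.8, 2.9, 3.0, 3.1, 3.2, 3.3, 3.3, 3.4, 3.5, 3.6, 3.7, 3.8, 3.9, 4.0, 4.1, 4.2, 4.3, 4.4.
n = 23.
r = 1 + (65/100)·(23 − 1) = 1 + 14.3 = 15.3.
Rank 15 is 3.6 and rank 16 is 3.7.
Interpolate: 3.6 + 0.3·(3.7 − 3.6) = 3.6 + 0.3·0.1 = 3.63.

3.63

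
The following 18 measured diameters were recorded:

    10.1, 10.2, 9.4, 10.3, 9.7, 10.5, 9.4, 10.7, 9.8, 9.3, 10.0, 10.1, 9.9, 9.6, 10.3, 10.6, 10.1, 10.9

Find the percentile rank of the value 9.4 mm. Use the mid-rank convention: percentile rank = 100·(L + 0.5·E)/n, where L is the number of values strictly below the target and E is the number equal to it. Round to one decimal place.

Sorted: 9.3, 9.4, 9.4, 9.6, 9.7, 9.8, 9.9, 10.0, 10.1, 10.1, 10.1, 10.2, 10.3, 10.3, 10.5, 10.6, 10.7, 10.9.
Count below 9.4: L = 1; count equal: E = 2; n = 18.
Percentile rank = 100·(1 + 0.5·2)/18 = 100·2/18 = 11.11.

11.1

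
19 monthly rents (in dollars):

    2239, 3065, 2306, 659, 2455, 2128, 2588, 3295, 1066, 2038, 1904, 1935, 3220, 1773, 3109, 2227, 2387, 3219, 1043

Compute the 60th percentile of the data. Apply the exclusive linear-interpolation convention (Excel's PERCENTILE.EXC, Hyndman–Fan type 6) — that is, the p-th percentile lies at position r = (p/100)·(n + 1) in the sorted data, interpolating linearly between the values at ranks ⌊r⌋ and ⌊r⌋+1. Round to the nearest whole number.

2387

Sorted: 659, 1043, 1066, 1773, 1904, 1935, 2038, 2128, 2227, 2239, 2306, 2387, 2455, 2588, 3065, 3109, 3219, 3220, 3295.
n = 19.
r = (60/100)·(19 + 1) = 12.
r is an integer, so P60 is the value at rank 12: 2387.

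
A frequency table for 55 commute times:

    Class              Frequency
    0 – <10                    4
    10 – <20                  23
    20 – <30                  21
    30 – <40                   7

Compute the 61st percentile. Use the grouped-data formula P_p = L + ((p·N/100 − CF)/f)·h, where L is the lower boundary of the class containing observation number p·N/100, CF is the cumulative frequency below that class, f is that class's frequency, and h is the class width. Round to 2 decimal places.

N = 55; target position k = 61/100 · 55 = 33.55.
Cumulative frequencies: 4, 27, 48, 55.
Observation 33.55 falls in the class 20 – <30.
L = 20, CF = 27, f = 21, h = 10.
P61 = 20 + ((33.55 − 27)/21)·10 = 20 + 3.11905 = 23.119.

23.12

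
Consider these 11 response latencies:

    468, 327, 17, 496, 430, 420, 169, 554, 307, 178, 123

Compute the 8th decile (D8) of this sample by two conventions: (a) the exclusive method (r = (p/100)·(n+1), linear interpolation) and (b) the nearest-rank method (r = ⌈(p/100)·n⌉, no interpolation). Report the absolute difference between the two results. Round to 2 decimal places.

16.80

Sorted: 17, 123, 169, 178, 307, 327, 420, 430, 468, 496, 554.
n = 11.
(a) r = 9.6; between ranks 9 (468) and 10 (496): 484.8.
(b) the nearest-rank method: rank 9 → 468.
|484.8 − 468| = 16.8.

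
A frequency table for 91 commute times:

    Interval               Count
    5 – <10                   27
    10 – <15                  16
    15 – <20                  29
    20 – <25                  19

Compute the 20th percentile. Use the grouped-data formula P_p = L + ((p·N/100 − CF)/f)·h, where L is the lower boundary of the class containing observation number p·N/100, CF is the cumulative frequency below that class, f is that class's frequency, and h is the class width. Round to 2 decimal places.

N = 91; target position k = 20/100 · 91 = 18.2.
Cumulative frequencies: 27, 43, 72, 91.
Observation 18.2 falls in the class 5 – <10.
L = 5, CF = 0, f = 27, h = 5.
P20 = 5 + ((18.2 − 0)/27)·5 = 5 + 3.37037 = 8.37037.

8.37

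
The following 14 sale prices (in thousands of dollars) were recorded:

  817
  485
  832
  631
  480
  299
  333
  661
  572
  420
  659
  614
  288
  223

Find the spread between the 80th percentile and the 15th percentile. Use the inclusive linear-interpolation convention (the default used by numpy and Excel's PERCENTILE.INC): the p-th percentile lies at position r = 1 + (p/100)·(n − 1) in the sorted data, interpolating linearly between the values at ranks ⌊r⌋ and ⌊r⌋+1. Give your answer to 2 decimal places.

361.35

Sorted: 223, 288, 299, 333, 420, 480, 485, 572, 614, 631, 659, 661, 817, 832.
n = 14.
P15: r = 2.95; ranks 2–3 are 288, 299; interpolating gives 298.45.
P80: r = 11.4; ranks 11–12 are 659, 661; interpolating gives 659.8.
Difference: 659.8 − 298.45 = 361.35.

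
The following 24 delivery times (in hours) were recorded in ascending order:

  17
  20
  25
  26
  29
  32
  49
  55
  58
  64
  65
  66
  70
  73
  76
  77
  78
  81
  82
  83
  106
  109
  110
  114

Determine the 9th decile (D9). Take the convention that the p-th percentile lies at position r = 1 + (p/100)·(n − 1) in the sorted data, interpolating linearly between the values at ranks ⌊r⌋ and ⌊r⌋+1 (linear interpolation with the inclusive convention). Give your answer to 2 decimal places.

n = 24.
r = 1 + (90/100)·(24 − 1) = 1 + 20.7 = 21.7.
Rank 21 is 106 and rank 22 is 109.
Interpolate: 106 + 0.7·(109 − 106) = 106 + 0.7·3 = 108.1.

108.10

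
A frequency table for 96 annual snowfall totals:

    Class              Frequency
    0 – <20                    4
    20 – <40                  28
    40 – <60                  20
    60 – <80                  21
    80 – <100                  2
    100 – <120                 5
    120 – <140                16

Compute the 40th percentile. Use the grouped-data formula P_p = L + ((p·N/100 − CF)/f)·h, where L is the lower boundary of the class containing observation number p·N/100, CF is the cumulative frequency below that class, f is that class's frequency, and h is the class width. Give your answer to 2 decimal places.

46.40

N = 96; target position k = 40/100 · 96 = 38.4.
Cumulative frequencies: 4, 32, 52, 73, 75, 80, 96.
Observation 38.4 falls in the class 40 – <60.
L = 40, CF = 32, f = 20, h = 20.
P40 = 40 + ((38.4 − 32)/20)·20 = 40 + 6.4 = 46.4.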